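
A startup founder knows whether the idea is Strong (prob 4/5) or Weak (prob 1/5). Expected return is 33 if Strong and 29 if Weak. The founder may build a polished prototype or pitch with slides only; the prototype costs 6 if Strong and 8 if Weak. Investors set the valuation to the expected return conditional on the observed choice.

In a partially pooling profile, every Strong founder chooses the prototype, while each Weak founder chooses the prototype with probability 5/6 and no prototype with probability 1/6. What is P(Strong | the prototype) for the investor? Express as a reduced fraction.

P(the prototype) = (4/5)·1 + (1/5)·(5/6) = 29/30.
By Bayes' rule, P(Strong | the prototype) = (4/5) / (29/30) = 24/29.

24/29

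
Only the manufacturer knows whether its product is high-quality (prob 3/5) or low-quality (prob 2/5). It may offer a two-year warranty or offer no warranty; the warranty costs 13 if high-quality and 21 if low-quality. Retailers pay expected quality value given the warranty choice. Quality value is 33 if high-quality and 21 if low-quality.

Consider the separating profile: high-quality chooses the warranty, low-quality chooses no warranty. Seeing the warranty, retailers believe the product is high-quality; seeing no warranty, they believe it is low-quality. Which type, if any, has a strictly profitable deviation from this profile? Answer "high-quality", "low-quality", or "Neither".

high-quality

The warranty pays 33; no warranty pays 21.
high-quality: assigned the warranty, nets 33 − 13 = 20; deviating to no warranty nets 21.
low-quality: assigned no warranty, nets 21; deviating to the warranty nets 33 − 21 = 12.
The high-quality type gains 1 by deviating.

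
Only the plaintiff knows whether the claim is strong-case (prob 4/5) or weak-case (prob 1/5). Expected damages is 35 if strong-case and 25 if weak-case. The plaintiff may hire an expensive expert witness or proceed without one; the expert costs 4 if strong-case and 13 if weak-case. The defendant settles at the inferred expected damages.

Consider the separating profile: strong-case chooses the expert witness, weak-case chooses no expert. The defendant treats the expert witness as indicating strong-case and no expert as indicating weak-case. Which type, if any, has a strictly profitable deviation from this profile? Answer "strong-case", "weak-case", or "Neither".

Neither

The expert witness pays 35; no expert pays 25.
strong-case: assigned the expert witness, nets 35 − 4 = 31; deviating to no expert nets 25.
weak-case: assigned no expert, nets 25; deviating to the expert witness nets 35 − 13 = 22.
Both types strictly prefer their assigned action; no profitable deviation.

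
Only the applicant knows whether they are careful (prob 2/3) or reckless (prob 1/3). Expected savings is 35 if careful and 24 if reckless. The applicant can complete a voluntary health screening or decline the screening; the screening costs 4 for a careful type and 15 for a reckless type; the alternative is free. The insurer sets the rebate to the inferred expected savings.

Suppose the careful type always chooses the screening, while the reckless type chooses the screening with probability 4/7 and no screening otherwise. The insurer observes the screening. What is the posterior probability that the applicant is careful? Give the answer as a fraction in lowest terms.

7/9

P(the screening) = (2/3)·1 + (1/3)·(4/7) = 6/7.
By Bayes' rule, P(careful | the screening) = (2/3) / (6/7) = 7/9.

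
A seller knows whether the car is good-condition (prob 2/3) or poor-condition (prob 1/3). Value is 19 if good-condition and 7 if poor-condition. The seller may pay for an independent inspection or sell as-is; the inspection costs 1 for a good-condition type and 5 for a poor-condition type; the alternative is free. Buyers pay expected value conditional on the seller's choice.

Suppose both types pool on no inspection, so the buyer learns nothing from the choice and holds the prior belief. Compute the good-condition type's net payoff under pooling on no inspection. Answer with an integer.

Pooled price = 2/3·19 + 1/3·7 = 15.
good-condition pays no cost for no inspection, so net payoff = 15.

15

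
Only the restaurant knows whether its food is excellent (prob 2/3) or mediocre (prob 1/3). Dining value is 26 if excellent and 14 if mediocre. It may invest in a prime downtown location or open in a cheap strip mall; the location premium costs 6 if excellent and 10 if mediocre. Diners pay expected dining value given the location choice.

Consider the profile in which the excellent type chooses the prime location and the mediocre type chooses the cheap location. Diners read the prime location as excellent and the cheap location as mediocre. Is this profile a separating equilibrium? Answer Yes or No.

Under these beliefs, the prime location earns price premium 26 and the cheap location earns price premium 14.
excellent: the prime location nets 26 − 6 = 20; the cheap location nets 14. excellent prefers the prime location.
mediocre: the prime location nets 26 − 10 = 16; the cheap location nets 14. mediocre would deviate to the prime location.
mediocre has a profitable deviation, so the profile is not an equilibrium.

No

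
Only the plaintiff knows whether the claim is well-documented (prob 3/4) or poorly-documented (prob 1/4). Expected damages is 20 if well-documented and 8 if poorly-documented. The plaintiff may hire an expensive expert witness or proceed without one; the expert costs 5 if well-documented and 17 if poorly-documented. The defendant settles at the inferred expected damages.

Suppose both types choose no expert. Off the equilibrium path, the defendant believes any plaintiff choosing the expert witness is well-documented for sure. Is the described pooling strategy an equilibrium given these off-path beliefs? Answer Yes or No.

Yes

On path, the defendant holds the prior and pays 3/4·20 + 1/4·8 = 17. Off path (the expert witness), believing well-documented, it pays 20.
well-documented: no expert nets 17; the expert witness nets 20 − 5 = 15. well-documented stays.
poorly-documented: no expert nets 17; the expert witness nets 20 − 17 = 3. poorly-documented stays.
No type deviates, so pooling is sustained.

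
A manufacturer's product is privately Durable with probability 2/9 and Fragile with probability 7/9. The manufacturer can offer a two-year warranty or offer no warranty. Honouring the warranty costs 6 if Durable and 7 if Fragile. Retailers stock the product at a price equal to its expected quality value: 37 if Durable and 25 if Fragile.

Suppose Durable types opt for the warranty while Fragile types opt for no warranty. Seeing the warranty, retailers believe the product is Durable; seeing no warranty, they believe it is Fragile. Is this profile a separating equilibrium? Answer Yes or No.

No

Under these beliefs, the warranty earns price 37 and no warranty earns price 25.
Durable: the warranty nets 37 − 6 = 31; no warranty nets 25. Durable prefers the warranty.
Fragile: the warranty nets 37 − 7 = 30; no warranty nets 25. Fragile would deviate to the warranty.
Fragile has a profitable deviation, so the profile is not an equilibrium.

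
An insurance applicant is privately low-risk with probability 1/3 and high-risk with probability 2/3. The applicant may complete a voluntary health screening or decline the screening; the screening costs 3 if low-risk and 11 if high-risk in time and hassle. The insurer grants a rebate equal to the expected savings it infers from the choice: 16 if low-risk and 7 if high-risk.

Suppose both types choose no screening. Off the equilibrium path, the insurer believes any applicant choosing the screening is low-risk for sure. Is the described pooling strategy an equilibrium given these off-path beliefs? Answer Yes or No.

On path, the insurer holds the prior and pays 1/3·16 + 2/3·7 = 10. Off path (the screening), believing low-risk, it pays 16.
low-risk: no screening nets 10; the screening nets 16 − 3 = 13. low-risk would deviate.
high-risk: no screening nets 10; the screening nets 16 − 11 = 5. high-risk stays.
A type deviates, so pooling fails.

No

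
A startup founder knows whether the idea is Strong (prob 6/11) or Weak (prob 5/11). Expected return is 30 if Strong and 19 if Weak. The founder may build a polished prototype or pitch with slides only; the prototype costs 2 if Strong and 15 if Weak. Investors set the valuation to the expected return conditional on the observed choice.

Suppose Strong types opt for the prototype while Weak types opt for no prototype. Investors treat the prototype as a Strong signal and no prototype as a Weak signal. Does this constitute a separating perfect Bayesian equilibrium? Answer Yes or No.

Under these beliefs, the prototype earns valuation 30 and no prototype earns valuation 19.
Strong: the prototype nets 30 − 2 = 28; no prototype nets 19. Strong prefers the prototype.
Weak: the prototype nets 30 − 15 = 15; no prototype nets 19. Weak prefers no prototype.
Neither type deviates, so the separating profile is an equilibrium.

Yes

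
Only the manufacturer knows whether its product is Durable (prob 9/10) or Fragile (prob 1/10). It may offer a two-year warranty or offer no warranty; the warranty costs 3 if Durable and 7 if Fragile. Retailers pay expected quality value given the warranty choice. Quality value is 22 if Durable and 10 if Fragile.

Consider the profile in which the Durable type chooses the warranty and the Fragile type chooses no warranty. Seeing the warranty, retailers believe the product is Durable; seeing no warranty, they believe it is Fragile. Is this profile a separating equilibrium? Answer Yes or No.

Under these beliefs, the warranty earns price 22 and no warranty earns price 10.
Durable: the warranty nets 22 − 3 = 19; no warranty nets 10. Durable prefers the warranty.
Fragile: the warranty nets 22 − 7 = 15; no warranty nets 10. Fragile would deviate to the warranty.
Fragile has a profitable deviation, so the profile is not an equilibrium.

No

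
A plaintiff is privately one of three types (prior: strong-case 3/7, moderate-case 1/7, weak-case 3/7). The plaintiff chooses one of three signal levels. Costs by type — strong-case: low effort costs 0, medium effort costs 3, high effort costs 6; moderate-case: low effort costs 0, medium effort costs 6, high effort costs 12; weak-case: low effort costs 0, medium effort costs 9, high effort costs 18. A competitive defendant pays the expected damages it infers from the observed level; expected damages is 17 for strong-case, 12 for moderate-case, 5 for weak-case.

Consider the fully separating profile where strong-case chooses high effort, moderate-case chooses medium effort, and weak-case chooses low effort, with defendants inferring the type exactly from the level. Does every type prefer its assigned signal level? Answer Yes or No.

Yes

Separating settlements: high effort → 17, medium effort → 12, low effort → 5.
strong-case (assigned high effort): low effort: 5 − 0 = 5; medium effort: 12 − 3 = 9; high effort: 17 − 6 = 11. strong-case stays.
moderate-case (assigned medium effort): low effort: 5 − 0 = 5; medium effort: 12 − 6 = 6; high effort: 17 − 12 = 5. moderate-case stays.
weak-case (assigned low effort): low effort: 5 − 0 = 5; medium effort: 12 − 9 = 3; high effort: 17 − 18 = -1. weak-case stays.
Every type prefers its assigned level; separation holds.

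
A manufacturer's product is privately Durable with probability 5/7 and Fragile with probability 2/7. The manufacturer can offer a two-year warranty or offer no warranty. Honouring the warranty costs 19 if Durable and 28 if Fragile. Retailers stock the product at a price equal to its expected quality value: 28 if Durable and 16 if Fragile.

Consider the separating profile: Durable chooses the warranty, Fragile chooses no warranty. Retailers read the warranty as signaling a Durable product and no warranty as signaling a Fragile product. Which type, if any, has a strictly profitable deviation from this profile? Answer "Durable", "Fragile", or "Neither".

Durable

The warranty pays 28; no warranty pays 16.
Durable: assigned the warranty, nets 28 − 19 = 9; deviating to no warranty nets 16.
Fragile: assigned no warranty, nets 16; deviating to the warranty nets 28 − 28 = 0.
The Durable type gains 7 by deviating.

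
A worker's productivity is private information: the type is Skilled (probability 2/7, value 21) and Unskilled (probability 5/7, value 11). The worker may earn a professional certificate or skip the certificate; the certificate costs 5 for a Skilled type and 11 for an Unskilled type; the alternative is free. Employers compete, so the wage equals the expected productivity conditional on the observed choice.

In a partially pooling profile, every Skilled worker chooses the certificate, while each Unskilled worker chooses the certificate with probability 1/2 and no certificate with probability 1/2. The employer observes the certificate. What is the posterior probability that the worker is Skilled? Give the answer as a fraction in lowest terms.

4/9

P(the certificate) = (2/7)·1 + (5/7)·(1/2) = 9/14.
By Bayes' rule, P(Skilled | the certificate) = (2/7) / (9/14) = 4/9.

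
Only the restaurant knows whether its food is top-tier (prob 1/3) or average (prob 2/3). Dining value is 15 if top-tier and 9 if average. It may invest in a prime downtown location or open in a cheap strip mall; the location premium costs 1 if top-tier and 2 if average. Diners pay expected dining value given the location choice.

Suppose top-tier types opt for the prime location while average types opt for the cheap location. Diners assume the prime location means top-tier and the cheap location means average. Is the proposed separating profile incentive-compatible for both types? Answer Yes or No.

Under these beliefs, the prime location earns price premium 15 and the cheap location earns price premium 9.
top-tier: the prime location nets 15 − 1 = 14; the cheap location nets 9. top-tier prefers the prime location.
average: the prime location nets 15 − 2 = 13; the cheap location nets 9. average would deviate to the prime location.
average has a profitable deviation, so the profile is not an equilibrium.

No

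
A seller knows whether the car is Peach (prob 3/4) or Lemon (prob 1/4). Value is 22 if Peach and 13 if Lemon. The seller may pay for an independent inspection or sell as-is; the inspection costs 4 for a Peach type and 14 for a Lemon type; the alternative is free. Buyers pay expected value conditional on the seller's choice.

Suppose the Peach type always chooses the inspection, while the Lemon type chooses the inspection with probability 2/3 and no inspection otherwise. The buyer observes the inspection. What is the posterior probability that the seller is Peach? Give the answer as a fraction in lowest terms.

P(the inspection) = (3/4)·1 + (1/4)·(2/3) = 11/12.
By Bayes' rule, P(Peach | the inspection) = (3/4) / (11/12) = 9/11.

9/11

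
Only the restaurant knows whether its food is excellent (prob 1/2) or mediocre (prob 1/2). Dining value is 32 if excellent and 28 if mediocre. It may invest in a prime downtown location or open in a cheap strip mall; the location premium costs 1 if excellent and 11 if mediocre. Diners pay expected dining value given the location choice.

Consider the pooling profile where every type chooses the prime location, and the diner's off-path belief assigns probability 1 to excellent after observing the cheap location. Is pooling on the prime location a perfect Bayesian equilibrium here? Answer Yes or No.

No

On path, the diner holds the prior and pays 1/2·32 + 1/2·28 = 30. Off path (the cheap location), believing excellent, it pays 32.
excellent: the prime location nets 30 − 1 = 29; the cheap location nets 32. excellent would deviate.
mediocre: the prime location nets 30 − 11 = 19; the cheap location nets 32. mediocre would deviate.
A type deviates, so pooling fails.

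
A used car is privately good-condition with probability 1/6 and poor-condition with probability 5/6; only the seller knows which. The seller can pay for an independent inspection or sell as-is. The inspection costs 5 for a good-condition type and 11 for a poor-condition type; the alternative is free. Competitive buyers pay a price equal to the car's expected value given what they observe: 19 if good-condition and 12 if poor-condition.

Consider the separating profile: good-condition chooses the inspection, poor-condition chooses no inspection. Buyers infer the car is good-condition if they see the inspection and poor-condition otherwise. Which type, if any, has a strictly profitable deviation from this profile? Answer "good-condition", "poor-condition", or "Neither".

The inspection pays 19; no inspection pays 12.
good-condition: assigned the inspection, nets 19 − 5 = 14; deviating to no inspection nets 12.
poor-condition: assigned no inspection, nets 12; deviating to the inspection nets 19 − 11 = 8.
Both types strictly prefer their assigned action; no profitable deviation.

Neither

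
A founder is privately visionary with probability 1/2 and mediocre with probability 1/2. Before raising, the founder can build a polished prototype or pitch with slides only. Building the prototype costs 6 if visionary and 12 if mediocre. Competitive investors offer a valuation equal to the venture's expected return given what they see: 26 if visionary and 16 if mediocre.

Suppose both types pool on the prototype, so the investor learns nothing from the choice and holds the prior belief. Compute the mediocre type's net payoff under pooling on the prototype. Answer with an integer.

Pooled valuation = 1/2·26 + 1/2·16 = 21.
mediocre pays cost 12 for the prototype, so net payoff = 21 − 12 = 9.

9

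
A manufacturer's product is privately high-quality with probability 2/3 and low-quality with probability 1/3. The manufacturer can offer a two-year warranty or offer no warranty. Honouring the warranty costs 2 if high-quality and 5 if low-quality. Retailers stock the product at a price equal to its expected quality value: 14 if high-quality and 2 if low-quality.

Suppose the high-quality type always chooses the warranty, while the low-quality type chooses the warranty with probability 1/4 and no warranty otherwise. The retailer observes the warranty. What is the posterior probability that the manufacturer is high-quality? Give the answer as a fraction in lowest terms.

P(the warranty) = (2/3)·1 + (1/3)·(1/4) = 3/4.
By Bayes' rule, P(high-quality | the warranty) = (2/3) / (3/4) = 8/9.

8/9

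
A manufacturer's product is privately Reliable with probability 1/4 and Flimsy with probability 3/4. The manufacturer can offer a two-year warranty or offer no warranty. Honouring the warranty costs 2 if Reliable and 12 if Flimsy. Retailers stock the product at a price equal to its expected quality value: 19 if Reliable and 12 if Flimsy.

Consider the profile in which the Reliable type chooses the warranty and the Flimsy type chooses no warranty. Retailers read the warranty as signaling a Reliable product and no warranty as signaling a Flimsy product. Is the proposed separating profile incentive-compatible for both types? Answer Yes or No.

Under these beliefs, the warranty earns price 19 and no warranty earns price 12.
Reliable: the warranty nets 19 − 2 = 17; no warranty nets 12. Reliable prefers the warranty.
Flimsy: the warranty nets 19 − 12 = 7; no warranty nets 12. Flimsy prefers no warranty.
Neither type deviates, so the separating profile is an equilibrium.

Yes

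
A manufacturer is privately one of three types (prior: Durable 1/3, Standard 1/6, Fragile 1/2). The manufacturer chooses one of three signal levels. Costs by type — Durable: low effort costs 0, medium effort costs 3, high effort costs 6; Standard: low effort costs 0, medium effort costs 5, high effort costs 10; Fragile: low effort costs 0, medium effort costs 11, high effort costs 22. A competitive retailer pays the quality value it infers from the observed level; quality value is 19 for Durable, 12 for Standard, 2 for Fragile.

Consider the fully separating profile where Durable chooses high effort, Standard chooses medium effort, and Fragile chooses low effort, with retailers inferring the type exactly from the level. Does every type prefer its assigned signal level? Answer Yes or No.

Separating prices: high effort → 19, medium effort → 12, low effort → 2.
Durable (assigned high effort): low effort: 2 − 0 = 2; medium effort: 12 − 3 = 9; high effort: 19 − 6 = 13. Durable stays.
Standard (assigned medium effort): low effort: 2 − 0 = 2; medium effort: 12 − 5 = 7; high effort: 19 − 10 = 9. Standard prefers high effort.
Fragile (assigned low effort): low effort: 2 − 0 = 2; medium effort: 12 − 11 = 1; high effort: 19 − 22 = -3. Fragile stays.
At least one type deviates; the separating profile fails.

No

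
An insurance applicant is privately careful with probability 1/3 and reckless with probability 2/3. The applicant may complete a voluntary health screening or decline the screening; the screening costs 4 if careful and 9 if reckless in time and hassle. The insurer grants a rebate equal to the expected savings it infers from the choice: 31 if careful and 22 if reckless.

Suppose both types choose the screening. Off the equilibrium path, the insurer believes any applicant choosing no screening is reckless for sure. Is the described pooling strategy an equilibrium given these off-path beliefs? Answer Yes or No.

No

On path, the insurer holds the prior and pays 1/3·31 + 2/3·22 = 25. Off path (no screening), believing reckless, it pays 22.
careful: the screening nets 25 − 4 = 21; no screening nets 22. careful would deviate.
reckless: the screening nets 25 − 9 = 16; no screening nets 22. reckless would deviate.
A type deviates, so pooling fails.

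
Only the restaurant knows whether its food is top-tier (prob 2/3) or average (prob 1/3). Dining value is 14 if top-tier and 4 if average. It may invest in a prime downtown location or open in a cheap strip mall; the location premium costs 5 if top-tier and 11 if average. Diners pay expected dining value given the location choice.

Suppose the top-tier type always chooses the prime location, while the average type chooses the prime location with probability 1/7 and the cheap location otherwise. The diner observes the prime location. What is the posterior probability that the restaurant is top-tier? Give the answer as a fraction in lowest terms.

P(the prime location) = (2/3)·1 + (1/3)·(1/7) = 5/7.
By Bayes' rule, P(top-tier | the prime location) = (2/3) / (5/7) = 14/15.

14/15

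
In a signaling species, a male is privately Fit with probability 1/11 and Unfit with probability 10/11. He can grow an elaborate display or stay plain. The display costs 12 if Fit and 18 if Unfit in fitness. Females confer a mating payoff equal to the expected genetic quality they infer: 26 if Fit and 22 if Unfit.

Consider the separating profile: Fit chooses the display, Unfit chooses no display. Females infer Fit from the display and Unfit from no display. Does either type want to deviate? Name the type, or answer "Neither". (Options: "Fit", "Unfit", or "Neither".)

Fit

The display pays 26; no display pays 22.
Fit: assigned the display, nets 26 − 12 = 14; deviating to no display nets 22.
Unfit: assigned no display, nets 22; deviating to the display nets 26 − 18 = 8.
The Fit type gains 8 by deviating.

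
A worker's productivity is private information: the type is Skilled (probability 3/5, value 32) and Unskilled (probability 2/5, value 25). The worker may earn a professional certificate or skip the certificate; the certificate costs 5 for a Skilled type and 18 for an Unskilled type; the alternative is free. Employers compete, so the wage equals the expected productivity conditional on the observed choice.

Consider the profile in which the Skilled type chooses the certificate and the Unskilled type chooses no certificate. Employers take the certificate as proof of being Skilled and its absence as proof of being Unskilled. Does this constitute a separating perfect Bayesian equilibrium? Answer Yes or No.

Yes

Under these beliefs, the certificate earns wage 32 and no certificate earns wage 25.
Skilled: the certificate nets 32 − 5 = 27; no certificate nets 25. Skilled prefers the certificate.
Unskilled: the certificate nets 32 − 18 = 14; no certificate nets 25. Unskilled prefers no certificate.
Neither type deviates, so the separating profile is an equilibrium.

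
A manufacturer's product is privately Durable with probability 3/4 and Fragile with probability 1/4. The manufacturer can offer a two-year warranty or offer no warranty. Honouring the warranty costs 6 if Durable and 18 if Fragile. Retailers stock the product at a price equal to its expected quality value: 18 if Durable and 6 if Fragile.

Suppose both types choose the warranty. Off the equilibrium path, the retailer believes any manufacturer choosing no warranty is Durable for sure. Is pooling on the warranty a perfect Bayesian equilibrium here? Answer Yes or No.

On path, the retailer holds the prior and pays 3/4·18 + 1/4·6 = 15. Off path (no warranty), believing Durable, it pays 18.
Durable: the warranty nets 15 − 6 = 9; no warranty nets 18. Durable would deviate.
Fragile: the warranty nets 15 − 18 = -3; no warranty nets 18. Fragile would deviate.
A type deviates, so pooling fails.

No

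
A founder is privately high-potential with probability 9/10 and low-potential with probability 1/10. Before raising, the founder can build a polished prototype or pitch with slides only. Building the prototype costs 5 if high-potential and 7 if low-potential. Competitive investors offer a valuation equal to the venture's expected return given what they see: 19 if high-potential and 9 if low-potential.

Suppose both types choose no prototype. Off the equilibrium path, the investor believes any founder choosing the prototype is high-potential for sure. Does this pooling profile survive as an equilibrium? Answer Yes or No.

Yes

On path, the investor holds the prior and pays 9/10·19 + 1/10·9 = 18. Off path (the prototype), believing high-potential, it pays 19.
high-potential: no prototype nets 18; the prototype nets 19 − 5 = 14. high-potential stays.
low-potential: no prototype nets 18; the prototype nets 19 − 7 = 12. low-potential stays.
No type deviates, so pooling is sustained.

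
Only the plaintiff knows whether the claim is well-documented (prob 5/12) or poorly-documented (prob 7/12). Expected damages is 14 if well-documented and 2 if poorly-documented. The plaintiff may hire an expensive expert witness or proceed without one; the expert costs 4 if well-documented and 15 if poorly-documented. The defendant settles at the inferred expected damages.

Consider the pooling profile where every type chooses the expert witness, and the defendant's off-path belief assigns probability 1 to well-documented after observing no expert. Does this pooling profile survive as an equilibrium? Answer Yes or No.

On path, the defendant holds the prior and pays 5/12·14 + 7/12·2 = 7. Off path (no expert), believing well-documented, it pays 14.
well-documented: the expert witness nets 7 − 4 = 3; no expert nets 14. well-documented would deviate.
poorly-documented: the expert witness nets 7 − 15 = -8; no expert nets 14. poorly-documented would deviate.
A type deviates, so pooling fails.

No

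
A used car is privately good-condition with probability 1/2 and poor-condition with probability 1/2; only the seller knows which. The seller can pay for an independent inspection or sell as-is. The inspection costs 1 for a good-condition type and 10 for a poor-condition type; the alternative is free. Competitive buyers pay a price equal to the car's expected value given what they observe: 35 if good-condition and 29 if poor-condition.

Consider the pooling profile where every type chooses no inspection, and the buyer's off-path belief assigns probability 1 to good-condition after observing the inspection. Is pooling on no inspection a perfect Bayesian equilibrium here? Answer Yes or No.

No

On path, the buyer holds the prior and pays 1/2·35 + 1/2·29 = 32. Off path (the inspection), believing good-condition, it pays 35.
good-condition: no inspection nets 32; the inspection nets 35 − 1 = 34. good-condition would deviate.
poor-condition: no inspection nets 32; the inspection nets 35 − 10 = 25. poor-condition stays.
A type deviates, so pooling fails.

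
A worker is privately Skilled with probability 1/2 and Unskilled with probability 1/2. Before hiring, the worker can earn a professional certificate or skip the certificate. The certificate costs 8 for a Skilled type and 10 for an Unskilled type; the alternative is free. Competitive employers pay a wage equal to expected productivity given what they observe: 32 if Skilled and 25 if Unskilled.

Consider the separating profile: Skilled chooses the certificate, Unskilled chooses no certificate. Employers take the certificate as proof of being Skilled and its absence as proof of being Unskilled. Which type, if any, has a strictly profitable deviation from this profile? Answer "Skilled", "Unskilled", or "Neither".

The certificate pays 32; no certificate pays 25.
Skilled: assigned the certificate, nets 32 − 8 = 24; deviating to no certificate nets 25.
Unskilled: assigned no certificate, nets 25; deviating to the certificate nets 32 − 10 = 22.
The Skilled type gains 1 by deviating.

Skilled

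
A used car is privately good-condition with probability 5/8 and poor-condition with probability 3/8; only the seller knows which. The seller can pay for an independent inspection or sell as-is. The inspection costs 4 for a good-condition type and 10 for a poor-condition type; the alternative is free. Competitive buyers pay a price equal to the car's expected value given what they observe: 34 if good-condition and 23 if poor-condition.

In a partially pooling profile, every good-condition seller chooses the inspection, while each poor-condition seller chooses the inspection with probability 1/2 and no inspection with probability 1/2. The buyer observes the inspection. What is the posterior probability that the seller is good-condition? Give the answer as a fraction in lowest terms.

P(the inspection) = (5/8)·1 + (3/8)·(1/2) = 13/16.
By Bayes' rule, P(good-condition | the inspection) = (5/8) / (13/16) = 10/13.

10/13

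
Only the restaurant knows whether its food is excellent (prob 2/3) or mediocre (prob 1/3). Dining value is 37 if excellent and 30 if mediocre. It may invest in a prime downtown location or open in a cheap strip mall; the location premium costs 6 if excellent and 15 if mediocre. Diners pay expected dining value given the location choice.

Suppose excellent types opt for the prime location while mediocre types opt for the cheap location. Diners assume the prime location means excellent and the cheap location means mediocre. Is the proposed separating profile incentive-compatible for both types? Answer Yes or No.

Under these beliefs, the prime location earns price premium 37 and the cheap location earns price premium 30.
excellent: the prime location nets 37 − 6 = 31; the cheap location nets 30. excellent prefers the prime location.
mediocre: the prime location nets 37 − 15 = 22; the cheap location nets 30. mediocre prefers the cheap location.
Neither type deviates, so the separating profile is an equilibrium.

Yes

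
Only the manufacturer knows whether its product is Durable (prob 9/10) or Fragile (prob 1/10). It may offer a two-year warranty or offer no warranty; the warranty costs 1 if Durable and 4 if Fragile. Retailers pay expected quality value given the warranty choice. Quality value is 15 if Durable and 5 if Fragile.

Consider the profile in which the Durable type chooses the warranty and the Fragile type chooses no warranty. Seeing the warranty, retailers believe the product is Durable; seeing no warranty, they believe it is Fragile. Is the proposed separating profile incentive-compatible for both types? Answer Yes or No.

No

Under these beliefs, the warranty earns price 15 and no warranty earns price 5.
Durable: the warranty nets 15 − 1 = 14; no warranty nets 5. Durable prefers the warranty.
Fragile: the warranty nets 15 − 4 = 11; no warranty nets 5. Fragile would deviate to the warranty.
Fragile has a profitable deviation, so the profile is not an equilibrium.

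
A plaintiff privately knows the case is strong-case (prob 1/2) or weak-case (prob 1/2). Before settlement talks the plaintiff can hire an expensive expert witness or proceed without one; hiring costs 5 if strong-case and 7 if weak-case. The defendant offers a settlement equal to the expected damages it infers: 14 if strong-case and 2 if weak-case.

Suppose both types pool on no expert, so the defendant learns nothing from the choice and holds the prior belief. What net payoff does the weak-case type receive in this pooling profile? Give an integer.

8

Pooled settlement = 1/2·14 + 1/2·2 = 8.
weak-case pays no cost for no expert, so net payoff = 8.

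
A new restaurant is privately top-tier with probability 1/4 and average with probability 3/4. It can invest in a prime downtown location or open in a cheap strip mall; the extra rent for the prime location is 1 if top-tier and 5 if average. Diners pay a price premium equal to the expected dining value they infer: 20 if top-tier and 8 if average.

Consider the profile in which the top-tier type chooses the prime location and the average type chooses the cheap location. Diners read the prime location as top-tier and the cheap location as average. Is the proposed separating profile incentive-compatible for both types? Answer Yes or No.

Under these beliefs, the prime location earns price premium 20 and the cheap location earns price premium 8.
top-tier: the prime location nets 20 − 1 = 19; the cheap location nets 8. top-tier prefers the prime location.
average: the prime location nets 20 − 5 = 15; the cheap location nets 8. average would deviate to the prime location.
average has a profitable deviation, so the profile is not an equilibrium.

No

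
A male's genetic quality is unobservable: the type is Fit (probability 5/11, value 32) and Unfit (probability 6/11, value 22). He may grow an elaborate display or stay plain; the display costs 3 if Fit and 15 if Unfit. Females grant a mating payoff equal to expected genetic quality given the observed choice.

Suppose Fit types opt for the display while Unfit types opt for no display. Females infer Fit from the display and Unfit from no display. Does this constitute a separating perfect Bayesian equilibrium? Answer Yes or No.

Under these beliefs, the display earns mating payoff 32 and no display earns mating payoff 22.
Fit: the display nets 32 − 3 = 29; no display nets 22. Fit prefers the display.
Unfit: the display nets 32 − 15 = 17; no display nets 22. Unfit prefers no display.
Neither type deviates, so the separating profile is an equilibrium.

Yes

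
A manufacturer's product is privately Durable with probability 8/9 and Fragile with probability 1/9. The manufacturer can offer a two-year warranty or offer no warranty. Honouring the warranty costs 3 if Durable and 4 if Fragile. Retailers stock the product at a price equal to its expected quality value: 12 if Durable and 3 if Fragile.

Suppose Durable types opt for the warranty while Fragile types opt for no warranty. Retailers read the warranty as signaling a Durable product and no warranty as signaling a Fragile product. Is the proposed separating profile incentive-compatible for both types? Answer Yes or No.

Under these beliefs, the warranty earns price 12 and no warranty earns price 3.
Durable: the warranty nets 12 − 3 = 9; no warranty nets 3. Durable prefers the warranty.
Fragile: the warranty nets 12 − 4 = 8; no warranty nets 3. Fragile would deviate to the warranty.
Fragile has a profitable deviation, so the profile is not an equilibrium.

No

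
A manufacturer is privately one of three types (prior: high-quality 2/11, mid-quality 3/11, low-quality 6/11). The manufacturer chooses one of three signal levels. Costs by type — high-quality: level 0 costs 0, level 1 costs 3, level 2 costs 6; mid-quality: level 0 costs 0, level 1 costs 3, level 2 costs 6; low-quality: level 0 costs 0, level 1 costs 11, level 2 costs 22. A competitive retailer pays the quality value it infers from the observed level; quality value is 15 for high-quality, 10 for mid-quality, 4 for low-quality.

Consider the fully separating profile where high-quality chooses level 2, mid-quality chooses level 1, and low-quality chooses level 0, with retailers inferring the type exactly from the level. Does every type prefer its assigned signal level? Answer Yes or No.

Separating prices: level 2 → 15, level 1 → 10, level 0 → 4.
high-quality (assigned level 2): level 0: 4 − 0 = 4; level 1: 10 − 3 = 7; level 2: 15 − 6 = 9. high-quality stays.
mid-quality (assigned level 1): level 0: 4 − 0 = 4; level 1: 10 − 3 = 7; level 2: 15 − 6 = 9. mid-quality prefers level 2.
low-quality (assigned level 0): level 0: 4 − 0 = 4; level 1: 10 − 11 = -1; level 2: 15 − 22 = -7. low-quality stays.
At least one type deviates; the separating profile fails.

No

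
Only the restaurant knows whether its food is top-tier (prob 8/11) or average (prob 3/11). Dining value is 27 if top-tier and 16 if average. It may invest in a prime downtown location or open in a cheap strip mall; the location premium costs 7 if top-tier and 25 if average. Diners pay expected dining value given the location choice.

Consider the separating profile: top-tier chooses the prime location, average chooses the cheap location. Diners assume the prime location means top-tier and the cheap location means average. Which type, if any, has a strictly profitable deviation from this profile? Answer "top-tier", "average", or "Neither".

Neither

The prime location pays 27; the cheap location pays 16.
top-tier: assigned the prime location, nets 27 − 7 = 20; deviating to the cheap location nets 16.
average: assigned the cheap location, nets 16; deviating to the prime location nets 27 − 25 = 2.
Both types strictly prefer their assigned action; no profitable deviation.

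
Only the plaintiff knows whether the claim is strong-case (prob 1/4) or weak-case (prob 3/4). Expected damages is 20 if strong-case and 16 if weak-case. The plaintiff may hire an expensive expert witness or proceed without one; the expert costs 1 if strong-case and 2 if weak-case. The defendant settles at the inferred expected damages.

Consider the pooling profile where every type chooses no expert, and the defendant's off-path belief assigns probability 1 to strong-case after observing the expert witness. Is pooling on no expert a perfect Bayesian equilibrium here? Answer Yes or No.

No

On path, the defendant holds the prior and pays 1/4·20 + 3/4·16 = 17. Off path (the expert witness), believing strong-case, it pays 20.
strong-case: no expert nets 17; the expert witness nets 20 − 1 = 19. strong-case would deviate.
weak-case: no expert nets 17; the expert witness nets 20 − 2 = 18. weak-case would deviate.
A type deviates, so pooling fails.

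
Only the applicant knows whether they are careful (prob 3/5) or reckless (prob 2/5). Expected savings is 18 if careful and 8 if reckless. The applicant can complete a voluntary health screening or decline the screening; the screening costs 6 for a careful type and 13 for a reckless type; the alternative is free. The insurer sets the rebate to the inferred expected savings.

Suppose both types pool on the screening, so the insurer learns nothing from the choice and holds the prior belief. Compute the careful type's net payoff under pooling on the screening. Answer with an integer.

8

Pooled rebate = 3/5·18 + 2/5·8 = 14.
careful pays cost 6 for the screening, so net payoff = 14 − 6 = 8.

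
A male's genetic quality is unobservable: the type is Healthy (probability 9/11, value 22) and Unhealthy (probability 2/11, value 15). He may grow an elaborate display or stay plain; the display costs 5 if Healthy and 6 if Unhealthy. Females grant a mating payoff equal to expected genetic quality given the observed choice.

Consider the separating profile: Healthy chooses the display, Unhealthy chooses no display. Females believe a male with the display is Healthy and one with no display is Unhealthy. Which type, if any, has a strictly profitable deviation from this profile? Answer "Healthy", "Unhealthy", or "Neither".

Unhealthy

The display pays 22; no display pays 15.
Healthy: assigned the display, nets 22 − 5 = 17; deviating to no display nets 15.
Unhealthy: assigned no display, nets 15; deviating to the display nets 22 − 6 = 16.
The Unhealthy type gains 1 by deviating.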